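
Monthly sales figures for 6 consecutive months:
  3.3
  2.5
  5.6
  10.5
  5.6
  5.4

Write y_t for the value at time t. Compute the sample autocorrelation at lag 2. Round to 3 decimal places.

Mean ȳ = (3.3 + 2.5 + 5.6 + 10.5 + 5.6 + 5.4)/6 = 5.4833
Deviations from mean: -2.1833, -2.9833, 0.1167, 5.0167, 0.1167, -0.0833
Numerator Σ_{t=1}^{4}(y_t−ȳ)(y_{t+2}−ȳ) = -15.6256
Denominator Σ(y_t−ȳ)² = 38.8683
r_2 = -15.6256 / 38.8683 = -0.402

-0.402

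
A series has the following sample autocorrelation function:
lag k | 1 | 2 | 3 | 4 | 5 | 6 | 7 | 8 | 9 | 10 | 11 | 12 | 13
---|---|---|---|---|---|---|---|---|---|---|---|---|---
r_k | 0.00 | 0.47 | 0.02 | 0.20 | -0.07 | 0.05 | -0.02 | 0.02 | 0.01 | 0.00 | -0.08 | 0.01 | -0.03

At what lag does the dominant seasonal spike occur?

2

The largest autocorrelation is r_2 = 0.47, with a weaker echo at lag 4 (0.20); the remaining lags stay at or below 0.05.
The dominant spike at lag 2 indicates a seasonal period of 2.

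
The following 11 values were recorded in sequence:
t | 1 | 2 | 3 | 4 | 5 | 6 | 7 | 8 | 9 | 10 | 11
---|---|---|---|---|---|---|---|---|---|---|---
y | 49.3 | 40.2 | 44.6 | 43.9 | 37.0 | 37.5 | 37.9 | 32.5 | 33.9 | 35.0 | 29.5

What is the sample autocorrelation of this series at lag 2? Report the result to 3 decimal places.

Mean ȳ = (49.3 + 40.2 + 44.6 + 43.9 + 37.0 + 37.5 + 37.9 + 32.5 + 33.9 + 35.0 + 29.5)/11 = 38.3000
Numerator Σ_{t=1}^{9}(y_t−ȳ)(y_{t+2}−ȳ) = 132.0500
Denominator Σ(y_t−ȳ)² = 339.4800
r_2 = 132.0500 / 339.4800 = 0.389

0.389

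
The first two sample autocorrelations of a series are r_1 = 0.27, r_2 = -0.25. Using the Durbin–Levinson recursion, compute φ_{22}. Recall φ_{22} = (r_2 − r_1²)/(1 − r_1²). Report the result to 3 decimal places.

φ_{22} = (r_2 − r_1²) / (1 − r_1²)
r_1² = (0.27)² = 0.0729
Numerator = -0.25 − 0.0729 = -0.3229; denominator = 1 − 0.0729 = 0.9271
φ_{22} = -0.3229 / 0.9271 = -0.348

-0.348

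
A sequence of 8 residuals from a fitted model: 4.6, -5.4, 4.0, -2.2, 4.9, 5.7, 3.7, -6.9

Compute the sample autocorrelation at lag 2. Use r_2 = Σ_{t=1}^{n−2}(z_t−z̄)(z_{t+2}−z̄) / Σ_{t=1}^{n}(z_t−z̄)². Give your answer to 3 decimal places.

Mean z̄ = (4.6 − 5.4 + 4.0 − 2.2 + 4.9 + 5.7 + 3.7 − 6.9)/8 = 1.0500
Numerator Σ_{t=1}^{6}(z_t−z̄)(z_{t+2}−z̄) = 0.9150
Denominator Σ(z_t−z̄)² = 180.1400
r_2 = 0.9150 / 180.1400 = 0.005

0.005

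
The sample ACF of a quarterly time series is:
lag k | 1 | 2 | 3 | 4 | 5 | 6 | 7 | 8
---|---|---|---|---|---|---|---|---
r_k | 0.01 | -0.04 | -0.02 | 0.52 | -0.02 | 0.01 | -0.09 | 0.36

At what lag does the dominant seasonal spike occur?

The largest autocorrelation is r_4 = 0.52, with a weaker echo at lag 8 (0.36); the remaining lags stay at or below 0.01.
The dominant spike at lag 4 indicates a seasonal period of 4.

4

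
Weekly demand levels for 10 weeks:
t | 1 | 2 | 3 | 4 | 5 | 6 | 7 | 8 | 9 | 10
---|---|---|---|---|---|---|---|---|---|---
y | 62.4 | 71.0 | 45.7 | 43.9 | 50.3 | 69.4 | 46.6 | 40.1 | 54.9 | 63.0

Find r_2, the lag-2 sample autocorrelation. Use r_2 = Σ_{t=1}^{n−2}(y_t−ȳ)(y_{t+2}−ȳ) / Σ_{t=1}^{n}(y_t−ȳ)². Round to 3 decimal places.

Mean ȳ = (62.4 + 71.0 + 45.7 + 43.9 + 50.3 + 69.4 + 46.6 + 40.1 + 54.9 + 63.0)/10 = 54.7300
Numerator Σ_{t=1}^{8}(y_t−ȳ)(y_{t+2}−ȳ) = -665.3158
Denominator Σ(y_t−ȳ)² = 1105.7610
r_2 = -665.3158 / 1105.7610 = -0.602

-0.602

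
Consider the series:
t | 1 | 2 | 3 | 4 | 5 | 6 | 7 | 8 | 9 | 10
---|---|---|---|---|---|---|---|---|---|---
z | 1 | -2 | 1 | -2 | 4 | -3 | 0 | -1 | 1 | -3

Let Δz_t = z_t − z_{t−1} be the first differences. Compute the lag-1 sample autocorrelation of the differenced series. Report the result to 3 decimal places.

First differences Δz: -3, 3, -3, 6, -7, 3, -1, 2, -4
Mean of differences = -0.4444
Numerator Σ(Δz_t−Δz̄)(Δz_{t+1}−Δz̄) = -110.8642
Denominator Σ(Δz_t−Δz̄)² = 140.2222
r_1(Δz) = -110.8642 / 140.2222 = -0.791

-0.791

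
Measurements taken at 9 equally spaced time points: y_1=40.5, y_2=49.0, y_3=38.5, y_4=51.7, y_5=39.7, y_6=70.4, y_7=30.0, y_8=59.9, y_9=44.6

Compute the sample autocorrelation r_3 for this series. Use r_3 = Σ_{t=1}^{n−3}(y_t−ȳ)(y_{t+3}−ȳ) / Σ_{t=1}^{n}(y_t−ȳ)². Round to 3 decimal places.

-0.397

Mean ȳ = (40.5 + 49.0 + 38.5 + 51.7 + 39.7 + 70.4 + 30.0 + 59.9 + 44.6)/9 = 47.1444
Numerator Σ_{t=1}^{6}(y_t−ȳ)(y_{t+3}−ȳ) = -477.3470
Denominator Σ(y_t−ȳ)² = 1202.4222
r_3 = -477.3470 / 1202.4222 = -0.397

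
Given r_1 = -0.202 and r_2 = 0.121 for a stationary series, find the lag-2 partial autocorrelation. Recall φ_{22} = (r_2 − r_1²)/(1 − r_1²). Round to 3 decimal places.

φ_{22} = (r_2 − r_1²) / (1 − r_1²)
r_1² = (-0.202)² = 0.040804
Numerator = 0.121 − 0.0408 = 0.0802; denominator = 1 − 0.0408 = 0.9592
φ_{22} = 0.0802 / 0.9592 = 0.084

0.084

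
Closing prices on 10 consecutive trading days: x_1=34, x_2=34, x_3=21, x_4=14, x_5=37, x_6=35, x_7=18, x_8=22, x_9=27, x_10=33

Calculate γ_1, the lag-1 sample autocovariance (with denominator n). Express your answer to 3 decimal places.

Mean x̄ = (34 + 34 + 21 + 14 + 37 + 35 + 18 + 22 + 27 + 33)/10 = 27.5000
Σ_{t=1}^{9}(x_t−x̄)(x_{t+1}−x̄) = 11.7500
γ_1 = 11.7500 / 10 = 1.175

1.175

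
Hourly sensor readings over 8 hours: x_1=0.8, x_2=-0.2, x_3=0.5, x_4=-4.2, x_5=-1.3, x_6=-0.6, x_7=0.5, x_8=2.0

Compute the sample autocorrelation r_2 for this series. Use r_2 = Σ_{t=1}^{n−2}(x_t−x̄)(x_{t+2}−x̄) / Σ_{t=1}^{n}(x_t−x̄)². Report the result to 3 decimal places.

-0.028

Mean x̄ = (0.8 − 0.2 + 0.5 − 4.2 − 1.3 − 0.6 + 0.5 + 2.0)/8 = -0.3125
Σ(x_t−x̄)(x_{t+2}−x̄) = (0.9039) + (-0.4373) + (-0.8023) + (1.1177) + (-0.8023) + (-0.6648) = -0.6853
Denominator Σ(x_t−x̄)² = 24.0888
r_2 = -0.6853 / 24.0888 = -0.028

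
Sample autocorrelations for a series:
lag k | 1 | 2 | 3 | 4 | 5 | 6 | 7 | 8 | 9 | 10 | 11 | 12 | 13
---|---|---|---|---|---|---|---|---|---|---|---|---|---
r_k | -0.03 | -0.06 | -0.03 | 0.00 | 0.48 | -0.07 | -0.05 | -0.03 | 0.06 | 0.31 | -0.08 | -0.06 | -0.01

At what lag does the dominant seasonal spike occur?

The largest autocorrelation is r_5 = 0.48, with a weaker echo at lag 10 (0.31); the remaining lags stay at or below 0.06.
The dominant spike at lag 5 indicates a seasonal period of 5.

5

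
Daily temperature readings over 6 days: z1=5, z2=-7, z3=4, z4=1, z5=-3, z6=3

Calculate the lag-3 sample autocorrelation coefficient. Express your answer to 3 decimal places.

Mean z̄ = (5 − 7 + 4 + 1 − 3 + 3)/6 = 0.5000
Deviations from mean: 4.5000, -7.5000, 3.5000, 0.5000, -3.5000, 2.5000
Σ(z_t−z̄)(z_{t+3}−z̄) = (2.2500) + (26.2500) + (8.7500) = 37.2500
Denominator Σ(z_t−z̄)² = 107.5000
r_3 = 37.2500 / 107.5000 = 0.347

0.347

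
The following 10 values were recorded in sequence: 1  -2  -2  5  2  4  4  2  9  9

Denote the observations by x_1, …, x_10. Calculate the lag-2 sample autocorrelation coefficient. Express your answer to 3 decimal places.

0.041

Mean x̄ = (1 − 2 − 2 + 5 + 2 + 4 + 4 + 2 + 9 + 9)/10 = 3.2000
Numerator Σ_{t=1}^{8}(x_t−x̄)(x_{t+2}−x̄) = 5.5200
Denominator Σ(x_t−x̄)² = 133.6000
r_2 = 5.5200 / 133.6000 = 0.041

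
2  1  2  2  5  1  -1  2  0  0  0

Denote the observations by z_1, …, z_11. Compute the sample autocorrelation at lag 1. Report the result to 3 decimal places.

0.119

Mean z̄ = (2 + 1 + 2 + 2 + 5 + 1 − 1 + 2 + 0 + 0 + 0)/11 = 1.2727
Numerator Σ_{t=1}^{10}(z_t−z̄)(z_{t+1}−z̄) = 3.1074
Denominator Σ(z_t−z̄)² = 26.1818
r_1 = 3.1074 / 26.1818 = 0.119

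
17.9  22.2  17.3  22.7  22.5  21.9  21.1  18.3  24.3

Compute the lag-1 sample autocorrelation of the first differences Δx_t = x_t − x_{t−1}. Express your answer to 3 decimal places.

-0.539

First differences Δx: 4.3, -4.9, 5.4, -0.2, -0.6, -0.8, -2.8, 6.0
Mean of differences = 0.8000
Numerator Σ(Δx_t−Δx̄)(Δx_{t+1}−Δx̄) = -60.0900
Denominator Σ(Δx_t−Δx̄)² = 111.4200
r_1(Δx) = -60.0900 / 111.4200 = -0.539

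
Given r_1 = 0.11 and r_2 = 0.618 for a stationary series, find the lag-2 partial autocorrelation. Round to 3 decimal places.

φ_{22} = (r_2 − r_1²) / (1 − r_1²)
r_1² = (0.11)² = 0.0121
Numerator = 0.618 − 0.0121 = 0.6059; denominator = 1 − 0.0121 = 0.9879
φ_{22} = 0.6059 / 0.9879 = 0.613

0.613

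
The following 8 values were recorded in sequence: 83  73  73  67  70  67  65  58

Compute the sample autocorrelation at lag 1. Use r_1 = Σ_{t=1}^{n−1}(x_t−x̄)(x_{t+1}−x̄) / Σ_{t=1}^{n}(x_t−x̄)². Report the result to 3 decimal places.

Mean x̄ = (83 + 73 + 73 + 67 + 70 + 67 + 65 + 58)/8 = 69.5000
Deviations from mean: 13.5000, 3.5000, 3.5000, -2.5000, 0.5000, -2.5000, -4.5000, -11.5000
Σ(x_t−x̄)(x_{t+1}−x̄) = (47.2500) + (12.2500) + (-8.7500) + (-1.2500) + (-1.2500) + (11.2500) + (51.7500) = 111.2500
Denominator Σ(x_t−x̄)² = 372.0000
r_1 = 111.2500 / 372.0000 = 0.299

0.299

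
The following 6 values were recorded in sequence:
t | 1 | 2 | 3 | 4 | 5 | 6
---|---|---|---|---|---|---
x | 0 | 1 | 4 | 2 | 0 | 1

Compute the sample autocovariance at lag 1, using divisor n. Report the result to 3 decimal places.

Mean x̄ = (0 + 1 + 4 + 2 + 0 + 1)/6 = 1.3333
Deviations: -1.3333, -0.3333, 2.6667, 0.6667, -1.3333, -0.3333
Σ_{t=1}^{5}(x_t−x̄)(x_{t+1}−x̄) = 0.8889
γ_1 = 0.8889 / 6 = 0.148

0.148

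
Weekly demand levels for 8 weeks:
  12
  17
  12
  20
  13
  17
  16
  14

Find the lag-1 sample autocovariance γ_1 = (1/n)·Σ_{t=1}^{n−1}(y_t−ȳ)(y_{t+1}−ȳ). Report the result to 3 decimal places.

-5.080

Mean ȳ = (12 + 17 + 12 + 20 + 13 + 17 + 16 + 14)/8 = 15.1250
Σ_{t=1}^{7}(y_t−ȳ)(y_{t+1}−ȳ) = -40.6406
γ_1 = -40.6406 / 8 = -5.080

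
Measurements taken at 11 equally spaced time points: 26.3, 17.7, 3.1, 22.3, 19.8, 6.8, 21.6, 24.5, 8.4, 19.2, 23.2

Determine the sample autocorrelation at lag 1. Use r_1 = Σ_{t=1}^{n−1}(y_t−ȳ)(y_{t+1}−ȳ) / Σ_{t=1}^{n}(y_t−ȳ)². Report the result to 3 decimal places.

-0.275

Mean ȳ = (26.3 + 17.7 + 3.1 + 22.3 + 19.8 + 6.8 + 21.6 + 24.5 + 8.4 + 19.2 + 23.2)/11 = 17.5364
Numerator Σ_{t=1}^{10}(y_t−ȳ)(y_{t+1}−ȳ) = -167.9486
Denominator Σ(y_t−ȳ)² = 611.6455
r_1 = -167.9486 / 611.6455 = -0.275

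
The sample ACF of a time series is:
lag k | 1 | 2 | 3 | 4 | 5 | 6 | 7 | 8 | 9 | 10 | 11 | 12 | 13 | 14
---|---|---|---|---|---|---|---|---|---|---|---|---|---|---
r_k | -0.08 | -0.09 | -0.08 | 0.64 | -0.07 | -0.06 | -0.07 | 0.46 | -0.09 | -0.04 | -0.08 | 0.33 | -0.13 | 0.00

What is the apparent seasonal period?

The largest autocorrelation is r_4 = 0.64, with weaker echoes at lags 8 (0.46) and 12 (0.33); the remaining lags stay at or below 0.00.
The dominant spike at lag 4 indicates a seasonal period of 4.

4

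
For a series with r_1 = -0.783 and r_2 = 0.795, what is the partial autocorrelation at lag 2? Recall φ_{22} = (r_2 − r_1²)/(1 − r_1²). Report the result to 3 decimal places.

φ_{22} = (r_2 − r_1²) / (1 − r_1²)
r_1² = (-0.783)² = 0.613089
Numerator = 0.795 − 0.6131 = 0.1819; denominator = 1 − 0.6131 = 0.3869
φ_{22} = 0.1819 / 0.3869 = 0.470

0.470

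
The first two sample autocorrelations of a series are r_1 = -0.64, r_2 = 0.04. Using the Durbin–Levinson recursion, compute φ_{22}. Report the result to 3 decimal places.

-0.626

φ_{22} = (r_2 − r_1²) / (1 − r_1²)
r_1² = (-0.64)² = 0.4096
Numerator = 0.04 − 0.4096 = -0.3696; denominator = 1 − 0.4096 = 0.5904
φ_{22} = -0.3696 / 0.5904 = -0.626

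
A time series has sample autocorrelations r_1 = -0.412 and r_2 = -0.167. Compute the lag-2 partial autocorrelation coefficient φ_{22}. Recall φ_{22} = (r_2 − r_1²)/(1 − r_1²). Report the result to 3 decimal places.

φ_{22} = (r_2 − r_1²) / (1 − r_1²)
r_1² = (-0.412)² = 0.169744
Numerator = -0.167 − 0.1697 = -0.3367; denominator = 1 − 0.1697 = 0.8303
φ_{22} = -0.3367 / 0.8303 = -0.406

-0.406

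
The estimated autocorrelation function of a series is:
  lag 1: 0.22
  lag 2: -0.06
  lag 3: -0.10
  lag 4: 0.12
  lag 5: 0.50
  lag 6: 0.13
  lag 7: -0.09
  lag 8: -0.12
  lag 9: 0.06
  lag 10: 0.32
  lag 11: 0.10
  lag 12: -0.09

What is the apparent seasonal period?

The largest autocorrelation is r_5 = 0.50, with a weaker echo at lag 10 (0.32); the remaining lags stay at or below 0.22.
The dominant spike at lag 5 indicates a seasonal period of 5.

5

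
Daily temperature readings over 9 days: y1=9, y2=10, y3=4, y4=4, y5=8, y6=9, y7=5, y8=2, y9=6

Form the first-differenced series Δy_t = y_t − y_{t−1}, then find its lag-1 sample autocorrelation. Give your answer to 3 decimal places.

First differences Δy: 1, -6, 0, 4, 1, -4, -3, 4
Mean of differences = -0.3750
Numerator Σ(Δy_t−Δȳ)(Δy_{t+1}−Δȳ) = -9.1406
Denominator Σ(Δy_t−Δȳ)² = 93.8750
r_1(Δy) = -9.1406 / 93.8750 = -0.097

-0.097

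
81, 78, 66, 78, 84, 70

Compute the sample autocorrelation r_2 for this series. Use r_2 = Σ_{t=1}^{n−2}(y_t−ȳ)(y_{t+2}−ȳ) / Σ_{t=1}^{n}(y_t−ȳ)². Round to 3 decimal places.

Mean ȳ = (81 + 78 + 66 + 78 + 84 + 70)/6 = 76.1667
Deviations from mean: 4.8333, 1.8333, -10.1667, 1.8333, 7.8333, -6.1667
Σ(y_t−ȳ)(y_{t+2}−ȳ) = (-49.1389) + (3.3611) + (-79.6389) + (-11.3056) = -136.7222
Denominator Σ(y_t−ȳ)² = 232.8333
r_2 = -136.7222 / 232.8333 = -0.587

-0.587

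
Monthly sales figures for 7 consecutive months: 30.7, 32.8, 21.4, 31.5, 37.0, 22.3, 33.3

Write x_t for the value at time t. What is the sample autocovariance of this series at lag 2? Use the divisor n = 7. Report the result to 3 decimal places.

-7.218

Mean x̄ = (30.7 + 32.8 + 21.4 + 31.5 + 37.0 + 22.3 + 33.3)/7 = 29.8571
Deviations: 0.8429, 2.9429, -8.4571, 1.6429, 7.1429, -7.5571, 3.4429
Σ_{t=1}^{5}(x_t−x̄)(x_{t+2}−x̄) = -50.5251
γ_2 = -50.5251 / 7 = -7.218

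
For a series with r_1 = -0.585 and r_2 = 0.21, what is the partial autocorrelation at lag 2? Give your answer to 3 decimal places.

φ_{22} = (r_2 − r_1²) / (1 − r_1²)
r_1² = (-0.585)² = 0.342225
Numerator = 0.21 − 0.3422 = -0.1322; denominator = 1 − 0.3422 = 0.6578
φ_{22} = -0.1322 / 0.6578 = -0.201

-0.201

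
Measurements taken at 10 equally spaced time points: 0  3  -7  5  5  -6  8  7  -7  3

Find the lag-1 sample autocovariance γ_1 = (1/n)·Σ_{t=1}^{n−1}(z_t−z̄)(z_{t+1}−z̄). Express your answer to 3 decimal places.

Mean z̄ = (0 + 3 − 7 + 5 + 5 − 6 + 8 + 7 − 7 + 3)/10 = 1.1000
Σ_{t=1}^{9}(z_t−z̄)(z_{t+1}−z̄) = -133.0100
γ_1 = -133.0100 / 10 = -13.301

-13.301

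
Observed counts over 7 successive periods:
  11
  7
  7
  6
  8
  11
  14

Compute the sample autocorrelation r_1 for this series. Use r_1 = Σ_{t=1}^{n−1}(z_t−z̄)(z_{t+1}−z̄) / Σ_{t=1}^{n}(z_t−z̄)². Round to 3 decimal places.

0.351

Mean z̄ = (11 + 7 + 7 + 6 + 8 + 11 + 14)/7 = 9.1429
Deviations from mean: 1.8571, -2.1429, -2.1429, -3.1429, -1.1429, 1.8571, 4.8571
Σ(z_t−z̄)(z_{t+1}−z̄) = (-3.9796) + (4.5918) + (6.7347) + (3.5918) + (-2.1224) + (9.0204) = 17.8367
Denominator Σ(z_t−z̄)² = 50.8571
r_1 = 17.8367 / 50.8571 = 0.351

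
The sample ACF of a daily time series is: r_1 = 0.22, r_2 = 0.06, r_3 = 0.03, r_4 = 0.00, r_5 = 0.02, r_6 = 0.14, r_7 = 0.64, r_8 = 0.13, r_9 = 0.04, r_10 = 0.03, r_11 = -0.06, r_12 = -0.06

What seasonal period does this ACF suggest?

7

The largest autocorrelation is r_7 = 0.64; the remaining lags stay at or below 0.22. The elevated value at lag 1 (0.22), dropping to 0.06 at lag 2, reflects decaying short-term dependence rather than seasonality.
The dominant spike at lag 7 indicates a seasonal period of 7.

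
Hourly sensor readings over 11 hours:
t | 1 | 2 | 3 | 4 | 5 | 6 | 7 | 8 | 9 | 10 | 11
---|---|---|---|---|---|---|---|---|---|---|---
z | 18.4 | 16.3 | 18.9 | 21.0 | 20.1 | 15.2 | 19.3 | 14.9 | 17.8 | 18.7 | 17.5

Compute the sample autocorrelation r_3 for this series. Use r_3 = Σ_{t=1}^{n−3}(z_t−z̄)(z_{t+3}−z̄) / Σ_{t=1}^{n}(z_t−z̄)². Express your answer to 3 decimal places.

Mean z̄ = (18.4 + 16.3 + 18.9 + 21.0 + 20.1 + 15.2 + 19.3 + 14.9 + 17.8 + 18.7 + 17.5)/11 = 18.0091
Numerator Σ_{t=1}^{8}(z_t−z̄)(z_{t+3}−z̄) = -4.4848
Denominator Σ(z_t−z̄)² = 37.1891
r_3 = -4.4848 / 37.1891 = -0.121

-0.121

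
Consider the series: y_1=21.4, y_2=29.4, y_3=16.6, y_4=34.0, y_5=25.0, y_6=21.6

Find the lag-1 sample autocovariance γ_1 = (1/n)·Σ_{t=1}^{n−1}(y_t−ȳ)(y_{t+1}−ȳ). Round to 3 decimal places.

Mean ȳ = (21.4 + 29.4 + 16.6 + 34.0 + 25.0 + 21.6)/6 = 24.6667
Σ_{t=1}^{5}(y_t−ȳ)(y_{t+1}−ȳ) = -126.8444
γ_1 = -126.8444 / 6 = -21.141

-21.141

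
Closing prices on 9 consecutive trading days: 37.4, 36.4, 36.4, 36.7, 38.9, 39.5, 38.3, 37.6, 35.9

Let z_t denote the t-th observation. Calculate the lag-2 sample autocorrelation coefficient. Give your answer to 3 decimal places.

Mean z̄ = (37.4 + 36.4 + 36.4 + 36.7 + 38.9 + 39.5 + 38.3 + 37.6 + 35.9)/9 = 37.4556
Numerator Σ_{t=1}^{7}(z_t−z̄)(z_{t+2}−z̄) = -2.0117
Denominator Σ(z_t−z̄)² = 12.2222
r_2 = -2.0117 / 12.2222 = -0.165

-0.165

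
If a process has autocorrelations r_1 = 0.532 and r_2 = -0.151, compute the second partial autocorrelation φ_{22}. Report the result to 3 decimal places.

-0.605

φ_{22} = (r_2 − r_1²) / (1 − r_1²)
r_1² = (0.532)² = 0.283024
Numerator = -0.151 − 0.2830 = -0.4340; denominator = 1 − 0.2830 = 0.7170
φ_{22} = -0.4340 / 0.7170 = -0.605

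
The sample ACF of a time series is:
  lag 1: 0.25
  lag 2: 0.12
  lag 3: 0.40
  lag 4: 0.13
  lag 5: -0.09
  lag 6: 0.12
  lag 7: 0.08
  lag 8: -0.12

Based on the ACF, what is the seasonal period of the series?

3

The largest autocorrelation is r_3 = 0.40; the remaining lags stay at or below 0.25. The elevated value at lag 1 (0.25), dropping to 0.12 at lag 2, reflects decaying short-term dependence rather than seasonality.
The dominant spike at lag 3 indicates a seasonal period of 3.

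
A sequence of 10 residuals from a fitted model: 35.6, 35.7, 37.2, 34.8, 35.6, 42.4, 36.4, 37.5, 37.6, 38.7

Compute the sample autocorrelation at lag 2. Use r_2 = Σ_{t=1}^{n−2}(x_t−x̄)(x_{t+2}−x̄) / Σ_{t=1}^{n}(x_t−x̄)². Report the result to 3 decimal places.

-0.136

Mean x̄ = (35.6 + 35.7 + 37.2 + 34.8 + 35.6 + 42.4 + 36.4 + 37.5 + 37.6 + 38.7)/10 = 37.1500
Numerator Σ_{t=1}^{8}(x_t−x̄)(x_{t+2}−x̄) = -5.8800
Denominator Σ(x_t−x̄)² = 43.2850
r_2 = -5.8800 / 43.2850 = -0.136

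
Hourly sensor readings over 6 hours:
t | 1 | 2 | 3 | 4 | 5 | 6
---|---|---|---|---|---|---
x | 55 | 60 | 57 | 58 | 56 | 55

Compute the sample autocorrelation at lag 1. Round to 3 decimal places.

Mean x̄ = (55 + 60 + 57 + 58 + 56 + 55)/6 = 56.8333
Σ(x_t−x̄)(x_{t+1}−x̄) = (-5.8056) + (0.5278) + (0.1944) + (-0.9722) + (1.5278) = -4.5278
Denominator Σ(x_t−x̄)² = 18.8333
r_1 = -4.5278 / 18.8333 = -0.240

-0.240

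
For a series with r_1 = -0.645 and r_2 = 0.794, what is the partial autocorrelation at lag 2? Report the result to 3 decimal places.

0.647

φ_{22} = (r_2 − r_1²) / (1 − r_1²)
r_1² = (-0.645)² = 0.416025
Numerator = 0.794 − 0.4160 = 0.3780; denominator = 1 − 0.4160 = 0.5840
φ_{22} = 0.3780 / 0.5840 = 0.647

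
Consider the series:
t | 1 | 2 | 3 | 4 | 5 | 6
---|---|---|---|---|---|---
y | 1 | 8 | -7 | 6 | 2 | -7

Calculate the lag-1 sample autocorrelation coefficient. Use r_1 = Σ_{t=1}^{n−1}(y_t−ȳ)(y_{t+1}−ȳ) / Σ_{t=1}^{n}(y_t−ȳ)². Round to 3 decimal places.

Mean ȳ = (1 + 8 − 7 + 6 + 2 − 7)/6 = 0.5000
Numerator Σ_{t=1}^{5}(y_t−ȳ)(y_{t+1}−ȳ) = -96.7500
Denominator Σ(y_t−ȳ)² = 201.5000
r_1 = -96.7500 / 201.5000 = -0.480

-0.480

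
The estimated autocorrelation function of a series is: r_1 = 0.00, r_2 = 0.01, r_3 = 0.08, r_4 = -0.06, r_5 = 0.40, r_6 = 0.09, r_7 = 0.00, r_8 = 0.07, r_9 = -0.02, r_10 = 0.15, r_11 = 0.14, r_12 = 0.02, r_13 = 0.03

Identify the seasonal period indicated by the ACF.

5

The largest autocorrelation is r_5 = 0.40, with a weaker echo at lag 10 (0.15); the remaining lags stay at or below 0.14.
The dominant spike at lag 5 indicates a seasonal period of 5.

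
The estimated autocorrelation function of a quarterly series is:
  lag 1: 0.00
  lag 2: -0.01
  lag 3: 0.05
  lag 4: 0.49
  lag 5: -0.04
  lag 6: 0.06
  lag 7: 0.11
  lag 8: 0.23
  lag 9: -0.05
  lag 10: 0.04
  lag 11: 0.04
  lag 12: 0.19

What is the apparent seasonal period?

The largest autocorrelation is r_4 = 0.49, with weaker echoes at lags 8 (0.23) and 12 (0.19); the remaining lags stay at or below 0.11.
The dominant spike at lag 4 indicates a seasonal period of 4.

4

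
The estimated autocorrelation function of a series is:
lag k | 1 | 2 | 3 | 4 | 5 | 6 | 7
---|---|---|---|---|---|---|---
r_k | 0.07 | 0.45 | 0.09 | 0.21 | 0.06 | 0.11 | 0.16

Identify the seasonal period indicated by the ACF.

The largest autocorrelation is r_2 = 0.45, with a weaker echo at lag 4 (0.21); the remaining lags stay at or below 0.16.
The dominant spike at lag 2 indicates a seasonal period of 2.

2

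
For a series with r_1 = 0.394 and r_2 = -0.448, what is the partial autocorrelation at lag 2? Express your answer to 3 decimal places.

-0.714

φ_{22} = (r_2 − r_1²) / (1 − r_1²)
r_1² = (0.394)² = 0.155236
Numerator = -0.448 − 0.1552 = -0.6032; denominator = 1 − 0.1552 = 0.8448
φ_{22} = -0.6032 / 0.8448 = -0.714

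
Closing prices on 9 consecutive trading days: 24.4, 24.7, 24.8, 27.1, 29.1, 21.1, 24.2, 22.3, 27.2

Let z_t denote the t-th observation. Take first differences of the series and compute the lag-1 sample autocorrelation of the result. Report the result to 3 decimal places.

-0.460

First differences Δz: 0.3, 0.1, 2.3, 2.0, -8.0, 3.1, -1.9, 4.9
Mean of differences = 0.3500
Numerator Σ(Δz_t−Δz̄)(Δz_{t+1}−Δz̄) = -50.4225
Denominator Σ(Δz_t−Δz̄)² = 109.6400
r_1(Δz) = -50.4225 / 109.6400 = -0.460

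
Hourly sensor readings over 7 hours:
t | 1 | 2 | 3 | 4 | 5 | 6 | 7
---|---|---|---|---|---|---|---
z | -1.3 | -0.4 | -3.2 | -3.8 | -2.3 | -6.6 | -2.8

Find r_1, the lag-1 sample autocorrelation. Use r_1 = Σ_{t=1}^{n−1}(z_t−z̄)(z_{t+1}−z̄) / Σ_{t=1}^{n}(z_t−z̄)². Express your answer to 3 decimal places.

0.015

Mean z̄ = (-1.3 − 0.4 − 3.2 − 3.8 − 2.3 − 6.6 − 2.8)/7 = -2.9143
Deviations from mean: 1.6143, 2.5143, -0.2857, -0.8857, 0.6143, -3.6857, 0.1143
Σ(z_t−z̄)(z_{t+1}−z̄) = (4.0588) + (-0.7184) + (0.2531) + (-0.5441) + (-2.2641) + (-0.4212) = 0.3641
Denominator Σ(z_t−z̄)² = 23.7686
r_1 = 0.3641 / 23.7686 = 0.015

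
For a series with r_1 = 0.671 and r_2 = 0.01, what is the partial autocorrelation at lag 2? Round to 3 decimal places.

-0.801

φ_{22} = (r_2 − r_1²) / (1 − r_1²)
r_1² = (0.671)² = 0.450241
Numerator = 0.01 − 0.4502 = -0.4402; denominator = 1 − 0.4502 = 0.5498
φ_{22} = -0.4402 / 0.5498 = -0.801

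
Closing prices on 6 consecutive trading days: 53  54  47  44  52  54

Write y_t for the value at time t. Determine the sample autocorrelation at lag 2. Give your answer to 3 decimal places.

-0.663

Mean ȳ = (53 + 54 + 47 + 44 + 52 + 54)/6 = 50.6667
Numerator Σ_{t=1}^{4}(y_t−ȳ)(y_{t+2}−ȳ) = -57.8889
Denominator Σ(y_t−ȳ)² = 87.3333
r_2 = -57.8889 / 87.3333 = -0.663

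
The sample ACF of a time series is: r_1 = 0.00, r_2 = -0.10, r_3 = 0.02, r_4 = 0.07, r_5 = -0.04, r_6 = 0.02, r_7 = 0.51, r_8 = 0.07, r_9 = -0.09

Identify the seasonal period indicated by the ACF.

7

The largest autocorrelation is r_7 = 0.51; the remaining lags stay at or below 0.07.
The dominant spike at lag 7 indicates a seasonal period of 7.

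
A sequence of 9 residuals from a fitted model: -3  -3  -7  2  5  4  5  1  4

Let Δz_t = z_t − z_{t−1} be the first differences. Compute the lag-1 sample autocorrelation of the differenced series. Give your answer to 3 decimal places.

First differences Δz: 0, -4, 9, 3, -1, 1, -4, 3
Mean of differences = 0.8750
Numerator Σ(Δz_t−Δz̄)(Δz_{t+1}−Δz̄) = -33.2656
Denominator Σ(Δz_t−Δz̄)² = 126.8750
r_1(Δz) = -33.2656 / 126.8750 = -0.262

-0.262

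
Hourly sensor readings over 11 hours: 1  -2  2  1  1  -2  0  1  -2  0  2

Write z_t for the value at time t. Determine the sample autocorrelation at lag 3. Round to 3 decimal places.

0.073

Mean z̄ = (1 − 2 + 2 + 1 + 1 − 2 + 0 + 1 − 2 + 0 + 2)/11 = 0.1818
Numerator Σ_{t=1}^{8}(z_t−z̄)(z_{t+3}−z̄) = 1.7190
Denominator Σ(z_t−z̄)² = 23.6364
r_3 = 1.7190 / 23.6364 = 0.073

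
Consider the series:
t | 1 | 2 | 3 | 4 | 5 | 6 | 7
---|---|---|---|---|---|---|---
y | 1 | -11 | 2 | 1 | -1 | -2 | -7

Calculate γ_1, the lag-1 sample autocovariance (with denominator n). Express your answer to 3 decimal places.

Mean ȳ = (1 − 11 + 2 + 1 − 1 − 2 − 7)/7 = -2.4286
Σ_{t=1}^{6}(y_t−ȳ)(y_{t+1}−ȳ) = -48.6122
γ_1 = -48.6122 / 7 = -6.945

-6.945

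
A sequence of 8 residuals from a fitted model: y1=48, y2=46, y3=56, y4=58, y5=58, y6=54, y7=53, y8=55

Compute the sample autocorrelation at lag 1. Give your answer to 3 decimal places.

Mean ȳ = (48 + 46 + 56 + 58 + 58 + 54 + 53 + 55)/8 = 53.5000
Deviations from mean: -5.5000, -7.5000, 2.5000, 4.5000, 4.5000, 0.5000, -0.5000, 1.5000
Σ(y_t−ȳ)(y_{t+1}−ȳ) = (41.2500) + (-18.7500) + (11.2500) + (20.2500) + (2.2500) + (-0.2500) + (-0.7500) = 55.2500
Denominator Σ(y_t−ȳ)² = 136.0000
r_1 = 55.2500 / 136.0000 = 0.406

0.406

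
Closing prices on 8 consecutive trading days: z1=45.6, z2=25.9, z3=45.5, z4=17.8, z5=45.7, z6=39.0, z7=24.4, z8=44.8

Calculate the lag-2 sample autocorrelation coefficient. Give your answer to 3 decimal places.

Mean z̄ = (45.6 + 25.9 + 45.5 + 17.8 + 45.7 + 39.0 + 24.4 + 44.8)/8 = 36.0875
Deviations from mean: 9.5125, -10.1875, 9.4125, -18.2875, 9.6125, 2.9125, -11.6875, 8.7125
Σ(z_t−z̄)(z_{t+2}−z̄) = (89.5364) + (186.3039) + (90.4777) + (-53.2623) + (-112.3461) + (25.3752) = 226.0847
Denominator Σ(z_t−z̄)² = 930.6888
r_2 = 226.0847 / 930.6888 = 0.243

0.243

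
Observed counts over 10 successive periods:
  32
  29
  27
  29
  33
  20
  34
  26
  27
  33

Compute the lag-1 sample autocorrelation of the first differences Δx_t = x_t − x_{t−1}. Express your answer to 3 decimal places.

First differences Δx: -3, -2, 2, 4, -13, 14, -8, 1, 6
Mean of differences = 0.1111
Numerator Σ(Δx_t−Δx̄)(Δx_{t+1}−Δx̄) = -337.7901
Denominator Σ(Δx_t−Δx̄)² = 498.8889
r_1(Δx) = -337.7901 / 498.8889 = -0.677

-0.677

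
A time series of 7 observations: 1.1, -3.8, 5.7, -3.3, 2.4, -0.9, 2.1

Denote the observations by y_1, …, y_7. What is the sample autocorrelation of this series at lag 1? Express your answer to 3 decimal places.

-0.831

Mean ȳ = (1.1 − 3.8 + 5.7 − 3.3 + 2.4 − 0.9 + 2.1)/7 = 0.4714
Numerator Σ_{t=1}^{6}(y_t−ȳ)(y_{t+1}−ȳ) = -56.8894
Denominator Σ(y_t−ȳ)² = 68.4543
r_1 = -56.8894 / 68.4543 = -0.831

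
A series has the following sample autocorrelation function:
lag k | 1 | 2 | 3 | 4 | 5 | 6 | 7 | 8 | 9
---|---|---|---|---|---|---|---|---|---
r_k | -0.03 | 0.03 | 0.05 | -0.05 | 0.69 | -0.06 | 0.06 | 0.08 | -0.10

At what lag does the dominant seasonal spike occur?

The largest autocorrelation is r_5 = 0.69; the remaining lags stay at or below 0.08.
The dominant spike at lag 5 indicates a seasonal period of 5.

5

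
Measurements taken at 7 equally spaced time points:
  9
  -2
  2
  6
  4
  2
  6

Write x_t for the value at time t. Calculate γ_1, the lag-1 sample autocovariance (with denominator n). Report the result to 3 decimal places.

Mean x̄ = (9 − 2 + 2 + 6 + 4 + 2 + 6)/7 = 3.8571
Deviations: 5.1429, -5.8571, -1.8571, 2.1429, 0.1429, -1.8571, 2.1429
Σ_{t=1}^{6}(x_t−x̄)(x_{t+1}−x̄) = -27.1633
γ_1 = -27.1633 / 7 = -3.880

-3.880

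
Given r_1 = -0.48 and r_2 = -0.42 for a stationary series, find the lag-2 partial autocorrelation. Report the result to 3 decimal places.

φ_{22} = (r_2 − r_1²) / (1 − r_1²)
r_1² = (-0.48)² = 0.2304
Numerator = -0.42 − 0.2304 = -0.6504; denominator = 1 − 0.2304 = 0.7696
φ_{22} = -0.6504 / 0.7696 = -0.845

-0.845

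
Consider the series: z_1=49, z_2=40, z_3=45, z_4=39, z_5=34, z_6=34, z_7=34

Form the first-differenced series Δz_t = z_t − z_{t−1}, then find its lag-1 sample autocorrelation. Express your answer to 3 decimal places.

First differences Δz: -9, 5, -6, -5, 0, 0
Mean of differences = -2.5000
Numerator Σ(Δz_t−Δz̄)(Δz_{t+1}−Δz̄) = -66.2500
Denominator Σ(Δz_t−Δz̄)² = 129.5000
r_1(Δz) = -66.2500 / 129.5000 = -0.512

-0.512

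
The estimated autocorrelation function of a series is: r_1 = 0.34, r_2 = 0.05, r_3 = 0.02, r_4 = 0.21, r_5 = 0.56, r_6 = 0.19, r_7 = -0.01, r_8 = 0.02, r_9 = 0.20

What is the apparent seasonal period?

The largest autocorrelation is r_5 = 0.56; the remaining lags stay at or below 0.34. The elevated value at lag 1 (0.34), dropping to 0.05 at lag 2, reflects decaying short-term dependence rather than seasonality.
The dominant spike at lag 5 indicates a seasonal period of 5.

5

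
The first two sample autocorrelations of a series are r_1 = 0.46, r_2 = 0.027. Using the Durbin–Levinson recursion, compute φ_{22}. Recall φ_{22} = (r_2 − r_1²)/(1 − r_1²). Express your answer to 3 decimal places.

-0.234

φ_{22} = (r_2 − r_1²) / (1 − r_1²)
r_1² = (0.46)² = 0.2116
Numerator = 0.027 − 0.2116 = -0.1846; denominator = 1 − 0.2116 = 0.7884
φ_{22} = -0.1846 / 0.7884 = -0.234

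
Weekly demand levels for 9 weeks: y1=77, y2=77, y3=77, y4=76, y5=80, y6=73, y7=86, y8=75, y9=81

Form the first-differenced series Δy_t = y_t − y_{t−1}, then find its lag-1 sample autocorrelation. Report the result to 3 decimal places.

First differences Δy: 0, 0, -1, 4, -7, 13, -11, 6
Mean of differences = 0.5000
Numerator Σ(Δy_t−Δȳ)(Δy_{t+1}−Δȳ) = -331.2500
Denominator Σ(Δy_t−Δȳ)² = 390.0000
r_1(Δy) = -331.2500 / 390.0000 = -0.849

-0.849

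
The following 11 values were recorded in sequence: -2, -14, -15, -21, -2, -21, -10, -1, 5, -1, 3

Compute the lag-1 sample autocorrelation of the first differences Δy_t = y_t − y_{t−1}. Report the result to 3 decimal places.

-0.487

First differences Δy: -12, -1, -6, 19, -19, 11, 9, 6, -6, 4
Mean of differences = 0.5000
Numerator Σ(Δy_t−Δȳ)(Δy_{t+1}−Δȳ) = -579.7500
Denominator Σ(Δy_t−Δȳ)² = 1190.5000
r_1(Δy) = -579.7500 / 1190.5000 = -0.487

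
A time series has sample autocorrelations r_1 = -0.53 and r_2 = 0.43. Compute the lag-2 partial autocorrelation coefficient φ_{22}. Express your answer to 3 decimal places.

φ_{22} = (r_2 − r_1²) / (1 − r_1²)
r_1² = (-0.53)² = 0.2809
Numerator = 0.43 − 0.2809 = 0.1491; denominator = 1 − 0.2809 = 0.7191
φ_{22} = 0.1491 / 0.7191 = 0.207

0.207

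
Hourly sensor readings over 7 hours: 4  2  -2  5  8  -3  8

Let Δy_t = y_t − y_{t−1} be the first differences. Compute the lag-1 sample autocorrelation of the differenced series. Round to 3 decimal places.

First differences Δy: -2, -4, 7, 3, -11, 11
Mean of differences = 0.6667
Numerator Σ(Δy_t−Δȳ)(Δy_{t+1}−Δȳ) = -150.1111
Denominator Σ(Δy_t−Δȳ)² = 317.3333
r_1(Δy) = -150.1111 / 317.3333 = -0.473

-0.473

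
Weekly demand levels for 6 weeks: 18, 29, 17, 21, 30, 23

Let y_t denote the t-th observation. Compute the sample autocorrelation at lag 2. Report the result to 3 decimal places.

-0.160

Mean ȳ = (18 + 29 + 17 + 21 + 30 + 23)/6 = 23.0000
Deviations from mean: -5.0000, 6.0000, -6.0000, -2.0000, 7.0000, 0.0000
Σ(y_t−ȳ)(y_{t+2}−ȳ) = (30.0000) + (-12.0000) + (-42.0000) + (0.0000) = -24.0000
Denominator Σ(y_t−ȳ)² = 150.0000
r_2 = -24.0000 / 150.0000 = -0.160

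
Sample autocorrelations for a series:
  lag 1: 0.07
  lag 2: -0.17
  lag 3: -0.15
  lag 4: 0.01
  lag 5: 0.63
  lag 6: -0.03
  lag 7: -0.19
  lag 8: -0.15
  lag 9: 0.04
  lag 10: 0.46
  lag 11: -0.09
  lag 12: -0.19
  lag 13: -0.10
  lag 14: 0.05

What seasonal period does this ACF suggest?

The largest autocorrelation is r_5 = 0.63, with a weaker echo at lag 10 (0.46); the remaining lags stay at or below 0.07.
The dominant spike at lag 5 indicates a seasonal period of 5.

5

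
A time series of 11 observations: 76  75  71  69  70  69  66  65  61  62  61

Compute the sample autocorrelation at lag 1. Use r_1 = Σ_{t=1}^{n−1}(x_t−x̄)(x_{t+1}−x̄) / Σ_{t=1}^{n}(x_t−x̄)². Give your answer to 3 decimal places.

Mean x̄ = (76 + 75 + 71 + 69 + 70 + 69 + 66 + 65 + 61 + 62 + 61)/11 = 67.7273
Numerator Σ_{t=1}^{10}(x_t−x̄)(x_{t+1}−x̄) = 191.8347
Denominator Σ(x_t−x̄)² = 274.1818
r_1 = 191.8347 / 274.1818 = 0.700

0.700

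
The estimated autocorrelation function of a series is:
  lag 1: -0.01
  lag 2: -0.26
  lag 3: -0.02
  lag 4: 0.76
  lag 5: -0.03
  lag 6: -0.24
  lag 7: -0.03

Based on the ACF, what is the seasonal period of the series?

The largest autocorrelation is r_4 = 0.76; the remaining lags stay at or below -0.01.
The dominant spike at lag 4 indicates a seasonal period of 4.

4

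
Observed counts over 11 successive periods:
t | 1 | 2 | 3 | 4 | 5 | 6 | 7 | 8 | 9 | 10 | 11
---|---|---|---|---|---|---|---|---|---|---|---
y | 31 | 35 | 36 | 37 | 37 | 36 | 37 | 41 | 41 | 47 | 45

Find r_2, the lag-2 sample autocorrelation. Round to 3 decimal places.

0.284

Mean ȳ = (31 + 35 + 36 + 37 + 37 + 36 + 37 + 41 + 41 + 47 + 45)/11 = 38.4545
Numerator Σ_{t=1}^{9}(y_t−ȳ)(y_{t+2}−ȳ) = 61.0413
Denominator Σ(y_t−ȳ)² = 214.7273
r_2 = 61.0413 / 214.7273 = 0.284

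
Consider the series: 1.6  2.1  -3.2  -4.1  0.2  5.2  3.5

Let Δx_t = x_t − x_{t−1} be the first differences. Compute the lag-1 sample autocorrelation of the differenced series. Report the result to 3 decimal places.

First differences Δx: 0.5, -5.3, -0.9, 4.3, 5.0, -1.7
Mean of differences = 0.3167
Numerator Σ(Δx_t−Δx̄)(Δx_{t+1}−Δx̄) = 10.1681
Denominator Σ(Δx_t−Δx̄)² = 74.9283
r_1(Δx) = 10.1681 / 74.9283 = 0.136

0.136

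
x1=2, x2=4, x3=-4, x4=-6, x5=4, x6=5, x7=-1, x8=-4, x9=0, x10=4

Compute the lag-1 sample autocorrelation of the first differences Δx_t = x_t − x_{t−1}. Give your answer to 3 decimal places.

First differences Δx: 2, -8, -2, 10, 1, -6, -3, 4, 4
Mean of differences = 0.2222
Numerator Σ(Δx_t−Δx̄)(Δx_{t+1}−Δx̄) = 6.8395
Denominator Σ(Δx_t−Δx̄)² = 249.5556
r_1(Δx) = 6.8395 / 249.5556 = 0.027

0.027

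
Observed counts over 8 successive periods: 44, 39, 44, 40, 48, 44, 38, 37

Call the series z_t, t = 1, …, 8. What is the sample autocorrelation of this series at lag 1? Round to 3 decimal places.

-0.038

Mean z̄ = (44 + 39 + 44 + 40 + 48 + 44 + 38 + 37)/8 = 41.7500
Σ(z_t−z̄)(z_{t+1}−z̄) = (-6.1875) + (-6.1875) + (-3.9375) + (-10.9375) + (14.0625) + (-8.4375) + (17.8125) = -3.8125
Denominator Σ(z_t−z̄)² = 101.5000
r_1 = -3.8125 / 101.5000 = -0.038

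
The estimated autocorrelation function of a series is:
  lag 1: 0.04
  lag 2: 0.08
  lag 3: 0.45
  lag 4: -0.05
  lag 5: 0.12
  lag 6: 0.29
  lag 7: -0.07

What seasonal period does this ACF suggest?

3

The largest autocorrelation is r_3 = 0.45, with a weaker echo at lag 6 (0.29); the remaining lags stay at or below 0.12.
The dominant spike at lag 3 indicates a seasonal period of 3.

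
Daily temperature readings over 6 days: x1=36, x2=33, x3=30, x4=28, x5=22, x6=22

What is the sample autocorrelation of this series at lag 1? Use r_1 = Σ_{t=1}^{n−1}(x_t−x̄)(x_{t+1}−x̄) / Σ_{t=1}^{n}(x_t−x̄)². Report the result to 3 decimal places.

Mean x̄ = (36 + 33 + 30 + 28 + 22 + 22)/6 = 28.5000
Deviations from mean: 7.5000, 4.5000, 1.5000, -0.5000, -6.5000, -6.5000
Σ(x_t−x̄)(x_{t+1}−x̄) = (33.7500) + (6.7500) + (-0.7500) + (3.2500) + (42.2500) = 85.2500
Denominator Σ(x_t−x̄)² = 163.5000
r_1 = 85.2500 / 163.5000 = 0.521

0.521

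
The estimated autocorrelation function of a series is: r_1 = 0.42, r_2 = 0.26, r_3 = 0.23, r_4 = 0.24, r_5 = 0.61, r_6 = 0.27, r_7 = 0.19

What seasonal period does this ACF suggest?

5

The largest autocorrelation is r_5 = 0.61; the remaining lags stay at or below 0.42. The elevated value at lag 1 (0.42), dropping to 0.26 at lag 2, reflects decaying short-term dependence rather than seasonality.
The dominant spike at lag 5 indicates a seasonal period of 5.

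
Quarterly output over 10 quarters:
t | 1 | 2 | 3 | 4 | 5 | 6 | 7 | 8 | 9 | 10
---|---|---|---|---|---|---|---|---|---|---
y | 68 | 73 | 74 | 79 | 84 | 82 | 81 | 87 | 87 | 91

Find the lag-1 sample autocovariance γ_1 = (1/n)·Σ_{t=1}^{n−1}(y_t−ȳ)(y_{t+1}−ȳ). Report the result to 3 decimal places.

Mean ȳ = (68 + 73 + 74 + 79 + 84 + 82 + 81 + 87 + 87 + 91)/10 = 80.6000
Σ_{t=1}^{9}(y_t−ȳ)(y_{t+1}−ȳ) = 266.4400
γ_1 = 266.4400 / 10 = 26.644

26.644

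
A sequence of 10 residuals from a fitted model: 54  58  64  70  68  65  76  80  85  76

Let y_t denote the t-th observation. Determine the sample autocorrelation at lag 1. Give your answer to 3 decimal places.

0.635

Mean ȳ = (54 + 58 + 64 + 70 + 68 + 65 + 76 + 80 + 85 + 76)/10 = 69.6000
Numerator Σ_{t=1}^{9}(y_t−ȳ)(y_{t+1}−ȳ) = 546.2400
Denominator Σ(y_t−ȳ)² = 860.4000
r_1 = 546.2400 / 860.4000 = 0.635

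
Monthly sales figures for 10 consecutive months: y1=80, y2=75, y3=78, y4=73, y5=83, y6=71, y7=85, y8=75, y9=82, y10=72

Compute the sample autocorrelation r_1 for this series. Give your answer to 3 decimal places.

Mean ȳ = (80 + 75 + 78 + 73 + 83 + 71 + 85 + 75 + 82 + 72)/10 = 77.4000
Numerator Σ_{t=1}^{9}(y_t−ȳ)(y_{t+1}−ȳ) = -173.5600
Denominator Σ(y_t−ȳ)² = 218.4000
r_1 = -173.5600 / 218.4000 = -0.795

-0.795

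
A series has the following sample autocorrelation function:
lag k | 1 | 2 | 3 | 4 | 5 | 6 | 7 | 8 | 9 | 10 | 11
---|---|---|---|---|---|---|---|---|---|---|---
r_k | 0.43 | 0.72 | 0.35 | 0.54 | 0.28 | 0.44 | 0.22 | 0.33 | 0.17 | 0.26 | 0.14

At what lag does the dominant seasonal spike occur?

2

The largest autocorrelation is r_2 = 0.72, with weaker echoes at lags 4 (0.54) and 6 (0.44); the remaining lags stay at or below 0.43.
The dominant spike at lag 2 indicates a seasonal period of 2.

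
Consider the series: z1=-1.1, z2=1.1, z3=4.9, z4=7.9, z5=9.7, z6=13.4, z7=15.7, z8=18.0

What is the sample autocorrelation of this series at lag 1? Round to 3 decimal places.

0.636

Mean z̄ = (-1.1 + 1.1 + 4.9 + 7.9 + 9.7 + 13.4 + 15.7 + 18.0)/8 = 8.7000
Deviations from mean: -9.8000, -7.6000, -3.8000, -0.8000, 1.0000, 4.7000, 7.0000, 9.3000
Σ(z_t−z̄)(z_{t+1}−z̄) = (74.4800) + (28.8800) + (3.0400) + (-0.8000) + (4.7000) + (32.9000) + (65.1000) = 208.3000
Denominator Σ(z_t−z̄)² = 327.4600
r_1 = 208.3000 / 327.4600 = 0.636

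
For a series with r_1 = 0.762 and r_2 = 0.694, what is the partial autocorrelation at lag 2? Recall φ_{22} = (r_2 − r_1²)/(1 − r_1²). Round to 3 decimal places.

0.270

φ_{22} = (r_2 − r_1²) / (1 − r_1²)
r_1² = (0.762)² = 0.580644
Numerator = 0.694 − 0.5806 = 0.1134; denominator = 1 − 0.5806 = 0.4194
φ_{22} = 0.1134 / 0.4194 = 0.270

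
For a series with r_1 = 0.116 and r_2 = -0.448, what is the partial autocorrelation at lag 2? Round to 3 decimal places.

-0.468

φ_{22} = (r_2 − r_1²) / (1 − r_1²)
r_1² = (0.116)² = 0.013456
Numerator = -0.448 − 0.0135 = -0.4615; denominator = 1 − 0.0135 = 0.9865
φ_{22} = -0.4615 / 0.9865 = -0.468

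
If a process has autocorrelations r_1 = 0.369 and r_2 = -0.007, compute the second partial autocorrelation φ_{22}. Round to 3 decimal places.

φ_{22} = (r_2 − r_1²) / (1 − r_1²)
r_1² = (0.369)² = 0.136161
Numerator = -0.007 − 0.1362 = -0.1432; denominator = 1 − 0.1362 = 0.8638
φ_{22} = -0.1432 / 0.8638 = -0.166

-0.166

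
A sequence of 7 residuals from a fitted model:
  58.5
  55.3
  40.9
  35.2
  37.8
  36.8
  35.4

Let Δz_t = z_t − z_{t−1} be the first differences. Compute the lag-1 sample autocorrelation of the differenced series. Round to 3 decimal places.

0.153

First differences Δz: -3.2, -14.4, -5.7, 2.6, -1.0, -1.4
Mean of differences = -3.8500
Numerator Σ(Δz_t−Δz̄)(Δz_{t+1}−Δz̄) = 26.0925
Denominator Σ(Δz_t−Δz̄)² = 170.8750
r_1(Δz) = 26.0925 / 170.8750 = 0.153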